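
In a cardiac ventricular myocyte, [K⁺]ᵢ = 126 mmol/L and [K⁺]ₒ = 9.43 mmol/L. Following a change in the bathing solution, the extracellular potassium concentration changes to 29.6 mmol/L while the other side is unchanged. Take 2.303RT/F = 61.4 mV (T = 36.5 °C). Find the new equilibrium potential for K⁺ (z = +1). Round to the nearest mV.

After the shift: [K⁺]_out = 29.6, [K⁺]_in = 126 mmol/L.
E_new = (61.4/1)·log₁₀(29.6/126) = 61.40 · (-0.6291) = -38.63 mV

-39 mV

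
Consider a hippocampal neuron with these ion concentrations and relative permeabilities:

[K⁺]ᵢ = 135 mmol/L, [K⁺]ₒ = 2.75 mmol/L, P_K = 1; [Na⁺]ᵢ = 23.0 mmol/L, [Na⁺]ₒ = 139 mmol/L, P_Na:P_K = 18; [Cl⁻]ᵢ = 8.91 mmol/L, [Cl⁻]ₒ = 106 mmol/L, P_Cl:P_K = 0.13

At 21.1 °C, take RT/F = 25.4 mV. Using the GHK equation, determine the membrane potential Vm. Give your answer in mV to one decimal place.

37.9 mV

Vm = 25.4 · ln[(Σ P·[cation]ₒ + Σ P·[anion]ᵢ) / (Σ P·[cation]ᵢ + Σ P·[anion]ₒ)]
Numerator = 1×2.75 + 18×139 + 0.13×8.91 = 2506
Denominator = 1×135 + 18×23.0 + 0.13×106 = 562.8
Vm = 25.4 · ln(4.4527) = 25.4 × (1.4935) = 37.94 mV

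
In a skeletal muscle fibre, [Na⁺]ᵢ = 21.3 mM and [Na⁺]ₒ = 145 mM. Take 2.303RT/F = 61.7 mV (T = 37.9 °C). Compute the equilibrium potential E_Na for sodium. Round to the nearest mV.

E = (61.7/z) · log₁₀([Na⁺]_out/[Na⁺]_in) with z = +1.
= (61.7/1) · log₁₀(145/21.3) = 61.70 · log₁₀(6.808)
= 61.70 · (0.8330) = 51.40 mV

51 mV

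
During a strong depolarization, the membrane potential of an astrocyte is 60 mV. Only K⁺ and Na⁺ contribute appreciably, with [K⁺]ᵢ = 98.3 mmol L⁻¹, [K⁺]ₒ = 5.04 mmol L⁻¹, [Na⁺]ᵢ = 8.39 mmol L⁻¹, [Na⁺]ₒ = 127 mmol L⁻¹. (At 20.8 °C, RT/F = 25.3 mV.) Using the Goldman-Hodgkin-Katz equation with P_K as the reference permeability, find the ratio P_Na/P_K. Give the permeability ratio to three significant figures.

Let α = P_Na/P_K. GHK: Vm = 25.3·ln[(Kₒ + α·Naₒ)/(Kᵢ + α·Naᵢ)].
e^(Vm/25.3) = e^(60.0/25.3) = 10.714
So 10.714·(Kᵢ + α·Naᵢ) = Kₒ + α·Naₒ → α = (10.714·98.3 − 5.04) / (127.0 − 10.714·8.39)
α = (1053 − 5.04) / (127.0 − 89.89) = 1048/37.11 = 28.24

28.2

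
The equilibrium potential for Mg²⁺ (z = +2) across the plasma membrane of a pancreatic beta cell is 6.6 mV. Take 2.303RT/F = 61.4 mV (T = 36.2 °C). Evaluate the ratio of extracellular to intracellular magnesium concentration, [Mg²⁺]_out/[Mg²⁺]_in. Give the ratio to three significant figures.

1.64

log₁₀([out]/[in]) = E·z/(61.4) = 6.6 × 2 / 61.4 = 0.2150
[out]/[in] = 10^(0.2150) = 1.641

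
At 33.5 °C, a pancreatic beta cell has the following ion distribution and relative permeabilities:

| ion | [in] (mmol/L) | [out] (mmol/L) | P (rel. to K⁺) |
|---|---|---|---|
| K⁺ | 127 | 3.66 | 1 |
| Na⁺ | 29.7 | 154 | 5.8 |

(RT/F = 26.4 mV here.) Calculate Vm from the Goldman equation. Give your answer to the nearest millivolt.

Vm = 26.4 · ln[(Σ P·[cation]ₒ + Σ P·[anion]ᵢ) / (Σ P·[cation]ᵢ + Σ P·[anion]ₒ)]
Numerator = 1×3.66 + 5.8×154 = 896.9
Denominator = 1×127 + 5.8×29.7 = 299.3
Vm = 26.4 · ln(2.9969) = 26.4 × (1.0976) = 28.98 mV

29 mV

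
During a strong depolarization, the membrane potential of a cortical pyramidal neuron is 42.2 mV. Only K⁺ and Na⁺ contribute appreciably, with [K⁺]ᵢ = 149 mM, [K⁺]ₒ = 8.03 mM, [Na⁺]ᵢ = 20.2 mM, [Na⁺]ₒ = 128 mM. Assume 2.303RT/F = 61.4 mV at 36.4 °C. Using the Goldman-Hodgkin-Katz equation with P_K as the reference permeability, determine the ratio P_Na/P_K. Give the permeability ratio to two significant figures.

Let α = P_Na/P_K. GHK: Vm = 61.4·log₁₀[(Kₒ + α·Naₒ)/(Kᵢ + α·Naᵢ)].
10^(Vm/61.4) = 10^(42.2/61.4) = 4.8674
So 4.8674·(Kᵢ + α·Naᵢ) = Kₒ + α·Naₒ → α = (4.8674·149.0 − 8.03) / (128.0 − 4.8674·20.2)
α = (725.2 − 8.03) / (128.0 − 98.32) = 717.2/29.68 = 24.17

24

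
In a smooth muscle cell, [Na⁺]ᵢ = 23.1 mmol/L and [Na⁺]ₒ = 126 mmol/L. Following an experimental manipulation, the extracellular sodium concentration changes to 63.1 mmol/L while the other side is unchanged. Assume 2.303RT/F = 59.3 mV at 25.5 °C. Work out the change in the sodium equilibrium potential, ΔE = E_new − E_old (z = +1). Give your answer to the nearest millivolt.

-18 mV

E_old = (59.3/1)·log₁₀(126/23.1) = 43.69 mV
E_new = (59.3/1)·log₁₀(63.1/23.1) = 25.88 mV
ΔE = 25.88 − (43.69) = -17.81 mV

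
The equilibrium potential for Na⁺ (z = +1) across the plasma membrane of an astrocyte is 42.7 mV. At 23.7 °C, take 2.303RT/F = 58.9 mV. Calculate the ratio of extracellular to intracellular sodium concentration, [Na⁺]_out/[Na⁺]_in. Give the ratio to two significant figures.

log₁₀([out]/[in]) = E·z/(58.9) = 42.7 × 1 / 58.9 = 0.7250
[out]/[in] = 10^(0.7250) = 5.308

5.3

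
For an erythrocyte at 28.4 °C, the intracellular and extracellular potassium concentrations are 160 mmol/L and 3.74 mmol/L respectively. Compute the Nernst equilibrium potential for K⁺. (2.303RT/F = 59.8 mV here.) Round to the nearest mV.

E = (59.8/z) · log₁₀([K⁺]_out/[K⁺]_in) with z = +1.
= (59.8/1) · log₁₀(3.74/160) = 59.80 · log₁₀(0.02337)
= 59.80 · (-1.6312) = -97.55 mV

-98 mV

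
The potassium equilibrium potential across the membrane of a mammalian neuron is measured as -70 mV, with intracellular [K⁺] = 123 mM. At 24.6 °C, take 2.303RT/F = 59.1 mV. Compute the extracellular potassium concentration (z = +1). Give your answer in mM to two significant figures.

8.0 mM

Nernst: E = (59.1/1) · log₁₀([out]/[in]), so log₁₀([out]/[in]) = -70.0 × 1 / 59.1 = -1.1844.
[out]/[in] = 10^(-1.1844) = 0.0654.
[out] = 0.0654 × 123 = 8.044 mM.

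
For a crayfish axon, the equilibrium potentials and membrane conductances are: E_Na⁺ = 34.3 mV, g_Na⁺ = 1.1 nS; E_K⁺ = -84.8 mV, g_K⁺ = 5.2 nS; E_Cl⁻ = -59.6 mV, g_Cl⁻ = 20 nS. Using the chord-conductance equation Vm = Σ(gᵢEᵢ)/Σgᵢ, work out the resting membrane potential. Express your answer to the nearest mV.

Σ gᵢEᵢ = 1.1·(34.3) + 5.2·(-84.8) + 20·(-59.6) = -1595.23
Σ gᵢ = 1.1 + 5.2 + 20 = 26.3
Vm = -1595.23 / 26.3 = -60.66 mV

-61 mV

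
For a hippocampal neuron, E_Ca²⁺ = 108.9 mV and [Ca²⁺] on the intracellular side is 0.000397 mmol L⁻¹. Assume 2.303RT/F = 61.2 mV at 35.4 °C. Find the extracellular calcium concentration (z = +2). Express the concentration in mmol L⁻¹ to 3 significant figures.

Nernst: E = (61.2/2) · log₁₀([out]/[in]), so log₁₀([out]/[in]) = 108.9 × 2 / 61.2 = 3.5588.
[out]/[in] = 10^(3.5588) = 3621.
[out] = 3621 × 0.000397 = 1.438 mmol L⁻¹.

1.44 mmol L⁻¹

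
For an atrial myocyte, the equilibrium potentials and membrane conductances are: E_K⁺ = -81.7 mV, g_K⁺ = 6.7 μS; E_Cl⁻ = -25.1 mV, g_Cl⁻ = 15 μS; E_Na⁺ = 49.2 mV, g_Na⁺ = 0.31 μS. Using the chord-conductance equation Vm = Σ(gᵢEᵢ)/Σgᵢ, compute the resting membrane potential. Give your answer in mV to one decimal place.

Σ gᵢEᵢ = 6.7·(-81.7) + 15·(-25.1) + 0.31·(49.2) = -908.64
Σ gᵢ = 6.7 + 15 + 0.31 = 22.01
Vm = -908.64 / 22.01 = -41.28 mV

-41.3 mV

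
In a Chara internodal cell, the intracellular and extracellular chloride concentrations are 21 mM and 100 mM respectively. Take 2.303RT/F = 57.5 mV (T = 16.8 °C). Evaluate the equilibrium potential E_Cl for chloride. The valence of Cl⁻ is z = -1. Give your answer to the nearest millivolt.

E = (57.5/z) · log₁₀([Cl⁻]_out/[Cl⁻]_in) with z = -1.
For an anion, dividing by z = -1 reverses the sign.
= (57.5/-1) · log₁₀(100/21) = -57.50 · log₁₀(4.762)
= -57.50 · (0.6778) = -38.97 mV

-39 mV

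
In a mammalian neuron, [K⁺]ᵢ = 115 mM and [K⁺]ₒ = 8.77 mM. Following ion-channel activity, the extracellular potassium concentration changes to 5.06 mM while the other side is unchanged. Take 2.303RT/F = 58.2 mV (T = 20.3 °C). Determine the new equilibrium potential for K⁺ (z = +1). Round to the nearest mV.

-79 mV

After the shift: [K⁺]_out = 5.06, [K⁺]_in = 115 mM.
E_new = (58.2/1)·log₁₀(5.06/115) = 58.20 · (-1.3565) = -78.95 mV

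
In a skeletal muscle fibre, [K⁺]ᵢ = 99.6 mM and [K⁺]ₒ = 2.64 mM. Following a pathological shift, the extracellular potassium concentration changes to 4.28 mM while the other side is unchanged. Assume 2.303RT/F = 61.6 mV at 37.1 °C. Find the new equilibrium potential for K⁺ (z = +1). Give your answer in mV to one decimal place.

After the shift: [K⁺]_out = 4.28, [K⁺]_in = 99.6 mM.
E_new = (61.6/1)·log₁₀(4.28/99.6) = 61.60 · (-1.3668) = -84.20 mV

-84.2 mV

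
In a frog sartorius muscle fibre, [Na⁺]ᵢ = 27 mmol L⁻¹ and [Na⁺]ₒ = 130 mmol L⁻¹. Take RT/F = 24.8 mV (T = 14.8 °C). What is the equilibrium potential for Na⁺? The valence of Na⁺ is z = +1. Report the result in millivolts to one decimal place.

E = (24.8/z) · ln([Na⁺]_out/[Na⁺]_in) with z = +1.
= (24.8/1) · ln(130/27) = 24.80 · ln(4.815)
= 24.80 · (1.5717) = 38.98 mV

39.0 mV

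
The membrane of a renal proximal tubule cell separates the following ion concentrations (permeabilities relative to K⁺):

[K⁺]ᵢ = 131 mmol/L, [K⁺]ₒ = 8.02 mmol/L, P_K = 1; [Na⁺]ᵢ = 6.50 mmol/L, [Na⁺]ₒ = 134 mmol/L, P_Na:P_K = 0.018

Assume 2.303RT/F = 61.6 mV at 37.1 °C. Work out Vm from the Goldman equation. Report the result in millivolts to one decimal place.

-67.7 mV

Vm = 61.6 · log₁₀[(Σ P·[cation]ₒ + Σ P·[anion]ᵢ) / (Σ P·[cation]ᵢ + Σ P·[anion]ₒ)]
Numerator = 1×8.02 + 0.018×134 = 10.43
Denominator = 1×131 + 0.018×6.50 = 131.1
Vm = 61.6 · log₁₀(0.079563) = 61.6 × (-1.0993) = -67.72 mV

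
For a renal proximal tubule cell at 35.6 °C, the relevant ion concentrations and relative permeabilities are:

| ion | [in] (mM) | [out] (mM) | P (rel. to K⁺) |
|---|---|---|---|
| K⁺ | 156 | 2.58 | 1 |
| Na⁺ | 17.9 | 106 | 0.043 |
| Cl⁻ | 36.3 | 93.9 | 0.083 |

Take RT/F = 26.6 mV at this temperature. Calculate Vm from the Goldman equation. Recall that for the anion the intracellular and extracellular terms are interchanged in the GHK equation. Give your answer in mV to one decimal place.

Vm = 26.6 · ln[(Σ P·[cation]ₒ + Σ P·[anion]ᵢ) / (Σ P·[cation]ᵢ + Σ P·[anion]ₒ)]
Numerator = 1×2.58 + 0.043×106 + 0.083×36.3 = 10.15
Denominator = 1×156 + 0.043×17.9 + 0.083×93.9 = 164.6
Vm = 26.6 · ln(0.061684) = 26.6 × (-2.7857) = -74.10 mV

-74.1 mV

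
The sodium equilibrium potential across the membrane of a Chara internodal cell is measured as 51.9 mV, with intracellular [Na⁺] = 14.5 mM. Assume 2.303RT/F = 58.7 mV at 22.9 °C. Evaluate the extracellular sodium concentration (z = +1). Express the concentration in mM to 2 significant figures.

Nernst: E = (58.7/1) · log₁₀([out]/[in]), so log₁₀([out]/[in]) = 51.9 × 1 / 58.7 = 0.8842.
[out]/[in] = 10^(0.8842) = 7.659.
[out] = 7.659 × 14.5 = 111.1 mM.

110 mM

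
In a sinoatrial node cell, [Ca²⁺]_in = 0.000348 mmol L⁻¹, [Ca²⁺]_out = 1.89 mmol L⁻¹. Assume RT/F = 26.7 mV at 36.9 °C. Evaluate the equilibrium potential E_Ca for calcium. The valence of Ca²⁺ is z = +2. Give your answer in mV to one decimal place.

E = (26.7/z) · ln([Ca²⁺]_out/[Ca²⁺]_in) with z = +2.
= (26.7/2) · ln(1.89/0.000348) = 13.35 · ln(5431)
= 13.35 · (8.5999) = 114.81 mV

114.8 mV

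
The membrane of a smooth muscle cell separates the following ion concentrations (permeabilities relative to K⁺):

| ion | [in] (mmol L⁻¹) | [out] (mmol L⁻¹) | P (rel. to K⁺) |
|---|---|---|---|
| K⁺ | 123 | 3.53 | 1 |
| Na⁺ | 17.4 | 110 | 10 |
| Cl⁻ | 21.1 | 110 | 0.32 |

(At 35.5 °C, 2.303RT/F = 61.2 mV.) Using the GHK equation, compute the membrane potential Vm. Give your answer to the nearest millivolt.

Vm = 61.2 · log₁₀[(Σ P·[cation]ₒ + Σ P·[anion]ᵢ) / (Σ P·[cation]ᵢ + Σ P·[anion]ₒ)]
Numerator = 1×3.53 + 10×110 + 0.32×21.1 = 1110
Denominator = 1×123 + 10×17.4 + 0.32×110 = 332.2
Vm = 61.2 · log₁₀(3.3422) = 61.2 × (0.5240) = 32.07 mV

32 mV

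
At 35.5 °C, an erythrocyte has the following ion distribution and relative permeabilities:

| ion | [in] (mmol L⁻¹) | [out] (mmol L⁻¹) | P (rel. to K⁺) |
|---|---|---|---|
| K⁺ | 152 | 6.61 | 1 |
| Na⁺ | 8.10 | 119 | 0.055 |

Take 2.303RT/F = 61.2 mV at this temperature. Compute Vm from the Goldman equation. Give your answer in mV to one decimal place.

Vm = 61.2 · log₁₀[(Σ P·[cation]ₒ + Σ P·[anion]ᵢ) / (Σ P·[cation]ᵢ + Σ P·[anion]ₒ)]
Numerator = 1×6.61 + 0.055×119 = 13.16
Denominator = 1×152 + 0.055×8.10 = 152.4
Vm = 61.2 · log₁₀(0.086293) = 61.2 × (-1.0640) = -65.12 mV

-65.1 mV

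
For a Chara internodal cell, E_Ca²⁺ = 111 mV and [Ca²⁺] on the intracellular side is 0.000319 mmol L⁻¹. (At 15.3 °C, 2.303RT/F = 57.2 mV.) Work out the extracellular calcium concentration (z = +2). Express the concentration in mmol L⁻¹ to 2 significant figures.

2.4 mmol L⁻¹

Nernst: E = (57.2/2) · log₁₀([out]/[in]), so log₁₀([out]/[in]) = 111.0 × 2 / 57.2 = 3.8811.
[out]/[in] = 10^(3.8811) = 7605.
[out] = 7605 × 0.000319 = 2.426 mmol L⁻¹.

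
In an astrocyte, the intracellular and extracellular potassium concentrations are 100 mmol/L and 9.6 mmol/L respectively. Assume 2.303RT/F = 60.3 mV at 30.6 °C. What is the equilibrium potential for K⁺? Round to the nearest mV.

-61 mV

E = (60.3/z) · log₁₀([K⁺]_out/[K⁺]_in) with z = +1.
= (60.3/1) · log₁₀(9.6/100) = 60.30 · log₁₀(0.096)
= 60.30 · (-1.0177) = -61.37 mV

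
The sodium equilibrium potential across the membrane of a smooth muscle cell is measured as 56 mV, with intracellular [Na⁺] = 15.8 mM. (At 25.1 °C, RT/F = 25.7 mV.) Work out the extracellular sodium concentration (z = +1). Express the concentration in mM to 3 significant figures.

Nernst: E = (25.7/1) · ln([out]/[in]), so ln([out]/[in]) = 56.0 × 1 / 25.7 = 2.1790.
[out]/[in] = e^(2.1790) = 8.837.
[out] = 8.837 × 15.8 = 139.6 mM.

140 mM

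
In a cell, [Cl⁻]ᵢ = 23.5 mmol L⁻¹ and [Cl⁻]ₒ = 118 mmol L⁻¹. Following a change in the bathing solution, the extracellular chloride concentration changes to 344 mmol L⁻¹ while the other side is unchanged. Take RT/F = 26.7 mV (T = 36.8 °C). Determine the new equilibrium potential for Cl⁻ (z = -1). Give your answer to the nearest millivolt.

-72 mV

After the shift: [Cl⁻]_out = 344, [Cl⁻]_in = 23.5 mmol L⁻¹.
E_new = (26.7/-1)·ln(344/23.5) = -26.70 · (2.6836) = -71.65 mV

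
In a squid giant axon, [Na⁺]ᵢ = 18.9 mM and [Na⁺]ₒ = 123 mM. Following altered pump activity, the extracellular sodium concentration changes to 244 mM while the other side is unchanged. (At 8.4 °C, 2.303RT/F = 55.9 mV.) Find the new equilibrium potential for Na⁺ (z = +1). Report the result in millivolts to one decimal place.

After the shift: [Na⁺]_out = 244, [Na⁺]_in = 18.9 mM.
E_new = (55.9/1)·log₁₀(244/18.9) = 55.90 · (1.1109) = 62.10 mV

62.1 mV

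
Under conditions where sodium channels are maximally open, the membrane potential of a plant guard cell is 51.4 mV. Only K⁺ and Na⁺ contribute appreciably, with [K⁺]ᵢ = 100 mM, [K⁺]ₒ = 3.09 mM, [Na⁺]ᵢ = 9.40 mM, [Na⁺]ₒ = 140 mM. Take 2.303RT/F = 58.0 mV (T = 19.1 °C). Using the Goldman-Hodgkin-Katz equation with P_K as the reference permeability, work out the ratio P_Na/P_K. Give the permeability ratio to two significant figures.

Let α = P_Na/P_K. GHK: Vm = 58.0·log₁₀[(Kₒ + α·Naₒ)/(Kᵢ + α·Naᵢ)].
10^(Vm/58.0) = 10^(51.4/58.0) = 7.695
So 7.695·(Kᵢ + α·Naᵢ) = Kₒ + α·Naₒ → α = (7.695·100.0 − 3.09) / (140.0 − 7.695·9.4)
α = (769.5 − 3.09) / (140.0 − 72.33) = 766.4/67.67 = 11.33

11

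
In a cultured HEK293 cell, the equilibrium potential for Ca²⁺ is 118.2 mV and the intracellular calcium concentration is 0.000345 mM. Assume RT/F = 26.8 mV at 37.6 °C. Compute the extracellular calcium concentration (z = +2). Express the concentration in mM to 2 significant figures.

Nernst: E = (26.8/2) · ln([out]/[in]), so ln([out]/[in]) = 118.2 × 2 / 26.8 = 8.8209.
[out]/[in] = e^(8.8209) = 6774.
[out] = 6774 × 0.000345 = 2.337 mM.

2.3 mM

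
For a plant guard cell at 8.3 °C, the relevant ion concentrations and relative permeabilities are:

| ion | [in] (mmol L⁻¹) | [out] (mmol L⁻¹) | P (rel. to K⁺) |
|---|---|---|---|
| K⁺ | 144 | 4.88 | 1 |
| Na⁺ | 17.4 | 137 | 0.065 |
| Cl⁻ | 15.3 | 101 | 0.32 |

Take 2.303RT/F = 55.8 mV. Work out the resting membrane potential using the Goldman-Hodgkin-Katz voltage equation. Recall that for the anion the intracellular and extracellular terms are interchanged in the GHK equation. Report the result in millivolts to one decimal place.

Vm = 55.8 · log₁₀[(Σ P·[cation]ₒ + Σ P·[anion]ᵢ) / (Σ P·[cation]ᵢ + Σ P·[anion]ₒ)]
Numerator = 1×4.88 + 0.065×137 + 0.32×15.3 = 18.68
Denominator = 1×144 + 0.065×17.4 + 0.32×101 = 177.5
Vm = 55.8 · log₁₀(0.10527) = 55.8 × (-0.9777) = -54.55 mV

-54.6 mV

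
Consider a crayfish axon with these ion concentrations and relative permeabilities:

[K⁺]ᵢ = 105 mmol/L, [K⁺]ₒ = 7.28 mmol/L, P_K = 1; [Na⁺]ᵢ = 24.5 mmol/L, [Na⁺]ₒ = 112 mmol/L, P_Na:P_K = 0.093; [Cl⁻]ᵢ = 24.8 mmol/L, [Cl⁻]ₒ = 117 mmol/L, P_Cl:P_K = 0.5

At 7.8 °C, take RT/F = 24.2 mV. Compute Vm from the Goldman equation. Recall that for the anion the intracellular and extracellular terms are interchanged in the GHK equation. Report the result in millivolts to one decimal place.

Vm = 24.2 · ln[(Σ P·[cation]ₒ + Σ P·[anion]ᵢ) / (Σ P·[cation]ᵢ + Σ P·[anion]ₒ)]
Numerator = 1×7.28 + 0.093×112 + 0.5×24.8 = 30.1
Denominator = 1×105 + 0.093×24.5 + 0.5×117 = 165.8
Vm = 24.2 · ln(0.18154) = 24.2 × (-1.7063) = -41.29 mV

-41.3 mV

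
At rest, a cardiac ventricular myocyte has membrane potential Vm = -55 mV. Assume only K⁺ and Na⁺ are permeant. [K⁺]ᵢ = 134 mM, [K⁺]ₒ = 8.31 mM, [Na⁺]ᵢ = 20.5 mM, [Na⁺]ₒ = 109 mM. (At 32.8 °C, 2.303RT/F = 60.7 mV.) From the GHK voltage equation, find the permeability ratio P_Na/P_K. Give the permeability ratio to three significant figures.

0.0782

Let α = P_Na/P_K. GHK: Vm = 60.7·log₁₀[(Kₒ + α·Naₒ)/(Kᵢ + α·Naᵢ)].
10^(Vm/60.7) = 10^(-55.0/60.7) = 0.12414
So 0.12414·(Kᵢ + α·Naᵢ) = Kₒ + α·Naₒ → α = (0.12414·134.0 − 8.31) / (109.0 − 0.12414·20.5)
α = (16.63 − 8.31) / (109.0 − 2.545) = 8.324/106.5 = 0.0782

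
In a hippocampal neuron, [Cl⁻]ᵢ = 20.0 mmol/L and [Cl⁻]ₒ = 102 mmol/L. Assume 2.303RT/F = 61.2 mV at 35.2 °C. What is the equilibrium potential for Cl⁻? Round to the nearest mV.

E = (61.2/z) · log₁₀([Cl⁻]_out/[Cl⁻]_in) with z = -1.
For an anion, dividing by z = -1 reverses the sign.
= (61.2/-1) · log₁₀(102/20.0) = -61.20 · log₁₀(5.1)
= -61.20 · (0.7076) = -43.30 mV

-43 mV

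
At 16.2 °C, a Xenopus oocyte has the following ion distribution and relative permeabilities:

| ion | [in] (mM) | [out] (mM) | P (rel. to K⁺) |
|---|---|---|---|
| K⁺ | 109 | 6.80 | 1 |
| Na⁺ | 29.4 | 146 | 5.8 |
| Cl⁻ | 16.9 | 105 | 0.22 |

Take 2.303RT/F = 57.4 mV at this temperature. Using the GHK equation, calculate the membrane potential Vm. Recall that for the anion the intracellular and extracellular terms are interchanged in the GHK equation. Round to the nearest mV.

Vm = 57.4 · log₁₀[(Σ P·[cation]ₒ + Σ P·[anion]ᵢ) / (Σ P·[cation]ᵢ + Σ P·[anion]ₒ)]
Numerator = 1×6.80 + 5.8×146 + 0.22×16.9 = 857.3
Denominator = 1×109 + 5.8×29.4 + 0.22×105 = 302.6
Vm = 57.4 · log₁₀(2.833) = 57.4 × (0.4522) = 25.96 mV

26 mV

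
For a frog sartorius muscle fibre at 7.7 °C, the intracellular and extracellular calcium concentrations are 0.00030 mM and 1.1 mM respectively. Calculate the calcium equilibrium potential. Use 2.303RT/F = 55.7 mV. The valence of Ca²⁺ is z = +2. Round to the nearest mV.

E = (55.7/z) · log₁₀([Ca²⁺]_out/[Ca²⁺]_in) with z = +2.
= (55.7/2) · log₁₀(1.1/0.00030) = 27.85 · log₁₀(3667)
= 27.85 · (3.5643) = 99.26 mV

99 mV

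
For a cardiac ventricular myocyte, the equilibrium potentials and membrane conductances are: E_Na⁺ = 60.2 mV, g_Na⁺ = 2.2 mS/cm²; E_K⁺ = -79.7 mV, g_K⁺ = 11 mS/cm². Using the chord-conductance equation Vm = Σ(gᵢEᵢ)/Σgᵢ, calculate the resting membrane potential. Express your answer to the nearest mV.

Σ gᵢEᵢ = 2.2·(60.2) + 11·(-79.7) = -744.26
Σ gᵢ = 2.2 + 11 = 13.2
Vm = -744.26 / 13.2 = -56.38 mV

-56 mV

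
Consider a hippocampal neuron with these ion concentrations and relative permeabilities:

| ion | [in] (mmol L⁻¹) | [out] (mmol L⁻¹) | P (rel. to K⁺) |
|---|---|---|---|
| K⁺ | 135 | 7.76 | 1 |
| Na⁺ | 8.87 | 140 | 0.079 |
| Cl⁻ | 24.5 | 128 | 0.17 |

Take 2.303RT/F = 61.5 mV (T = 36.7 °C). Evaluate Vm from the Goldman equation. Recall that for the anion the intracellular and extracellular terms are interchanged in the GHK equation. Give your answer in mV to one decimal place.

Vm = 61.5 · log₁₀[(Σ P·[cation]ₒ + Σ P·[anion]ᵢ) / (Σ P·[cation]ᵢ + Σ P·[anion]ₒ)]
Numerator = 1×7.76 + 0.079×140 + 0.17×24.5 = 22.98
Denominator = 1×135 + 0.079×8.87 + 0.17×128 = 157.5
Vm = 61.5 · log₁₀(0.14597) = 61.5 × (-0.8357) = -51.40 mV

-51.4 mV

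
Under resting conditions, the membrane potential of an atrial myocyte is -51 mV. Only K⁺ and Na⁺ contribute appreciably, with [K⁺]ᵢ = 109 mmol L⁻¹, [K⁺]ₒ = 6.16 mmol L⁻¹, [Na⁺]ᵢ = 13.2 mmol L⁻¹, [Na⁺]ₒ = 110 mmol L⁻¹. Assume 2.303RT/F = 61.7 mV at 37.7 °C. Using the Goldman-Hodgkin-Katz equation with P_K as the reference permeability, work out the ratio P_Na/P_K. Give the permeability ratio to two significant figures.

0.093

Let α = P_Na/P_K. GHK: Vm = 61.7·log₁₀[(Kₒ + α·Naₒ)/(Kᵢ + α·Naᵢ)].
10^(Vm/61.7) = 10^(-51.0/61.7) = 0.14908
So 0.14908·(Kᵢ + α·Naᵢ) = Kₒ + α·Naₒ → α = (0.14908·109.0 − 6.16) / (110.0 − 0.14908·13.2)
α = (16.25 − 6.16) / (110.0 − 1.968) = 10.09/108 = 0.0934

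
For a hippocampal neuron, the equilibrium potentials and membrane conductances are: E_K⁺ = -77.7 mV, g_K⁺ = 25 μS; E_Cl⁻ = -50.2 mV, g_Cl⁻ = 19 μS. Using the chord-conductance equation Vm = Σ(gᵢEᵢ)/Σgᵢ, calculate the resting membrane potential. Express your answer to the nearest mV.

-66 mV

Σ gᵢEᵢ = 25·(-77.7) + 19·(-50.2) = -2896.30
Σ gᵢ = 25 + 19 = 44
Vm = -2896.30 / 44 = -65.83 mV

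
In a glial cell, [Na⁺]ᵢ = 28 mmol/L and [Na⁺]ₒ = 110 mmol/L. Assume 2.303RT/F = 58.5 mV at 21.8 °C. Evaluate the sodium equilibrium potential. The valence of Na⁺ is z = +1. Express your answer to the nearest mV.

35 mV

E = (58.5/z) · log₁₀([Na⁺]_out/[Na⁺]_in) with z = +1.
= (58.5/1) · log₁₀(110/28) = 58.50 · log₁₀(3.929)
= 58.50 · (0.5942) = 34.76 mV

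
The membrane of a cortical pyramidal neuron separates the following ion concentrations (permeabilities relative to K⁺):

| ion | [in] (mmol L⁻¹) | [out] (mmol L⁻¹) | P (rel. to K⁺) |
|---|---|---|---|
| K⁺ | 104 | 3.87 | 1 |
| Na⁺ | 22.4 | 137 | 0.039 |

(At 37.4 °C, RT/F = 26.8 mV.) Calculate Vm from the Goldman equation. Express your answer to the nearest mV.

Vm = 26.8 · ln[(Σ P·[cation]ₒ + Σ P·[anion]ᵢ) / (Σ P·[cation]ᵢ + Σ P·[anion]ₒ)]
Numerator = 1×3.87 + 0.039×137 = 9.213
Denominator = 1×104 + 0.039×22.4 = 104.9
Vm = 26.8 · ln(0.087849) = 26.8 × (-2.4321) = -65.18 mV

-65 mV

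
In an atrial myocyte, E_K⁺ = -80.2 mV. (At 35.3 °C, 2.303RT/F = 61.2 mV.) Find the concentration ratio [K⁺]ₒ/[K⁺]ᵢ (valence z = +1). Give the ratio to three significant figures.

0.0489

log₁₀([out]/[in]) = E·z/(61.2) = -80.2 × 1 / 61.2 = -1.3105
[out]/[in] = 10^(-1.3105) = 0.04893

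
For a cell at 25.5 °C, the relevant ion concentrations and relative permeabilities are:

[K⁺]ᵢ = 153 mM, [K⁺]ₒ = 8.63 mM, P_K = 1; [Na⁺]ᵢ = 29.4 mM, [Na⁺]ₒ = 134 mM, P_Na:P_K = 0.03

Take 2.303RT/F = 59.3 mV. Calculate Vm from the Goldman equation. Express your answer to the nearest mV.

Vm = 59.3 · log₁₀[(Σ P·[cation]ₒ + Σ P·[anion]ᵢ) / (Σ P·[cation]ᵢ + Σ P·[anion]ₒ)]
Numerator = 1×8.63 + 0.03×134 = 12.65
Denominator = 1×153 + 0.03×29.4 = 153.9
Vm = 59.3 · log₁₀(0.082206) = 59.3 × (-1.0851) = -64.35 mV

-64 mV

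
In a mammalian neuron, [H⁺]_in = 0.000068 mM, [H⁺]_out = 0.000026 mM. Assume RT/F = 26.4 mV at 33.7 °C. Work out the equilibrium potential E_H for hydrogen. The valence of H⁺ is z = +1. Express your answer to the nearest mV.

E = (26.4/z) · ln([H⁺]_out/[H⁺]_in) with z = +1.
= (26.4/1) · ln(0.000026/0.000068) = 26.40 · ln(0.3824)
= 26.40 · (-0.9614) = -25.38 mV

-25 mV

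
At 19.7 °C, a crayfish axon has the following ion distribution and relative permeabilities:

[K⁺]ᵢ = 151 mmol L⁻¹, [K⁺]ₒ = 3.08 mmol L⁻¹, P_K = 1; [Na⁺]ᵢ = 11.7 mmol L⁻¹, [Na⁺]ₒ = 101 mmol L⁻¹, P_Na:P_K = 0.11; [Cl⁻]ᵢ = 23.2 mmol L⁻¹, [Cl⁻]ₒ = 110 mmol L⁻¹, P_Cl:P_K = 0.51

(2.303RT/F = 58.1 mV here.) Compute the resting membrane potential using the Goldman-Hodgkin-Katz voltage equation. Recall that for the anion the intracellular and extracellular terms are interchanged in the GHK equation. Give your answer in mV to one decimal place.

Vm = 58.1 · log₁₀[(Σ P·[cation]ₒ + Σ P·[anion]ᵢ) / (Σ P·[cation]ᵢ + Σ P·[anion]ₒ)]
Numerator = 1×3.08 + 0.11×101 + 0.51×23.2 = 26.02
Denominator = 1×151 + 0.11×11.7 + 0.51×110 = 208.4
Vm = 58.1 · log₁₀(0.12487) = 58.1 × (-0.9035) = -52.50 mV

-52.5 mV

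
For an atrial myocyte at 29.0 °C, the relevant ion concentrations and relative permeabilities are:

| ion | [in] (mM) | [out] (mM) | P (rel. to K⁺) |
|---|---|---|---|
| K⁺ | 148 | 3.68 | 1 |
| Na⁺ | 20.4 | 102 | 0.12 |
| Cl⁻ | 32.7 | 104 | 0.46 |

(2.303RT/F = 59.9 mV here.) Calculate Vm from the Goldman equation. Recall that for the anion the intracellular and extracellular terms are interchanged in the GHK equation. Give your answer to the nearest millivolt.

Vm = 59.9 · log₁₀[(Σ P·[cation]ₒ + Σ P·[anion]ᵢ) / (Σ P·[cation]ᵢ + Σ P·[anion]ₒ)]
Numerator = 1×3.68 + 0.12×102 + 0.46×32.7 = 30.96
Denominator = 1×148 + 0.12×20.4 + 0.46×104 = 198.3
Vm = 59.9 · log₁₀(0.15615) = 59.9 × (-0.8065) = -48.31 mV

-48 mV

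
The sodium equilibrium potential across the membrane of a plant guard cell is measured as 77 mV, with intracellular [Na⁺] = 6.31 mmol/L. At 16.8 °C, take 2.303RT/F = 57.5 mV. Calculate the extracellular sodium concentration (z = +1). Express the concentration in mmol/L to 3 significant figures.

Nernst: E = (57.5/1) · log₁₀([out]/[in]), so log₁₀([out]/[in]) = 77.0 × 1 / 57.5 = 1.3391.
[out]/[in] = 10^(1.3391) = 21.83.
[out] = 21.83 × 6.31 = 137.8 mmol/L.

138 mmol/L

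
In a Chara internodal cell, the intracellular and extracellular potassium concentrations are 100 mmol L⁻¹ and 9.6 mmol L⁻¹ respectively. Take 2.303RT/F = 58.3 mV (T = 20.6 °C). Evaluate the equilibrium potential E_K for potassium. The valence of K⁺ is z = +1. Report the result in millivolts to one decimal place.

E = (58.3/z) · log₁₀([K⁺]_out/[K⁺]_in) with z = +1.
= (58.3/1) · log₁₀(9.6/100) = 58.30 · log₁₀(0.096)
= 58.30 · (-1.0177) = -59.33 mV

-59.3 mV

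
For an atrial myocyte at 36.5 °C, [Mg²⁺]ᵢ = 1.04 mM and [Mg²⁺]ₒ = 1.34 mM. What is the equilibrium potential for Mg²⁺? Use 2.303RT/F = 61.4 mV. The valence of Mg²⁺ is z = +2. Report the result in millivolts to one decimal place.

E = (61.4/z) · log₁₀([Mg²⁺]_out/[Mg²⁺]_in) with z = +2.
= (61.4/2) · log₁₀(1.34/1.04) = 30.70 · log₁₀(1.288)
= 30.70 · (0.1101) = 3.38 mV

3.4 mV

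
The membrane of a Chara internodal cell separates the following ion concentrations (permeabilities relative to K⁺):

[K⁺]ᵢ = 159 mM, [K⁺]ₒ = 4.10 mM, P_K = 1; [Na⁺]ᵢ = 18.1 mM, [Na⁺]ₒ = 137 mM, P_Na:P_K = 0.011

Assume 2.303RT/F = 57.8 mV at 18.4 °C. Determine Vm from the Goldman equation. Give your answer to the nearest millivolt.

Vm = 57.8 · log₁₀[(Σ P·[cation]ₒ + Σ P·[anion]ᵢ) / (Σ P·[cation]ᵢ + Σ P·[anion]ₒ)]
Numerator = 1×4.10 + 0.011×137 = 5.607
Denominator = 1×159 + 0.011×18.1 = 159.2
Vm = 57.8 · log₁₀(0.03522) = 57.8 × (-1.4532) = -84.00 mV

-84 mV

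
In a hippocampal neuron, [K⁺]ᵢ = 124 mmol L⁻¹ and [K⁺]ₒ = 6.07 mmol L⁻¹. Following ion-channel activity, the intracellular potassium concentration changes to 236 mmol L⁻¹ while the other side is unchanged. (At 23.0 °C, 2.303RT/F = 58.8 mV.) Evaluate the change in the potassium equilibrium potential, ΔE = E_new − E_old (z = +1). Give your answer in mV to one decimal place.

-16.4 mV

E_old = (58.8/1)·log₁₀(6.07/124) = -77.04 mV
E_new = (58.8/1)·log₁₀(6.07/236) = -93.48 mV
ΔE = -93.48 − (-77.04) = -16.43 mV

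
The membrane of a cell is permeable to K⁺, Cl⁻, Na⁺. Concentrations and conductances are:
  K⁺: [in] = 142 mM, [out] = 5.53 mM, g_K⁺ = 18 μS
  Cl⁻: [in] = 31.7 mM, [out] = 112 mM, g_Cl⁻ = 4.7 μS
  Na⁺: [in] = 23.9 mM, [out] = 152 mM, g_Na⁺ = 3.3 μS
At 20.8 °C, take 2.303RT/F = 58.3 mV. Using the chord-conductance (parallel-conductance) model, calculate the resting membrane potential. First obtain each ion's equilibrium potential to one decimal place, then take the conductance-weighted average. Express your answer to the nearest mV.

-57 mV

E_K⁺ = (58.3/1)·log₁₀(5.53/142) = -82.2 mV
E_Cl⁻ = (58.3/-1)·log₁₀(112/31.7) = -32.0 mV
E_Na⁺ = (58.3/1)·log₁₀(152/23.9) = 46.8 mV
Vm = (Σ gᵢEᵢ)/(Σ gᵢ) = (18·-82.2 + 4.7·-32.0 + 3.3·46.8) / (18 + 4.7 + 3.3)
= -1475.56 / 26 = -56.75 mV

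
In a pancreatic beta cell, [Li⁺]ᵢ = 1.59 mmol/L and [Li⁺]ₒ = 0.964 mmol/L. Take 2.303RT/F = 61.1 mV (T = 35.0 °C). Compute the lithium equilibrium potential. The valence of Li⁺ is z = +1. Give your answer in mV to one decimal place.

-13.3 mV

E = (61.1/z) · log₁₀([Li⁺]_out/[Li⁺]_in) with z = +1.
= (61.1/1) · log₁₀(0.964/1.59) = 61.10 · log₁₀(0.6063)
= 61.10 · (-0.2173) = -13.28 mV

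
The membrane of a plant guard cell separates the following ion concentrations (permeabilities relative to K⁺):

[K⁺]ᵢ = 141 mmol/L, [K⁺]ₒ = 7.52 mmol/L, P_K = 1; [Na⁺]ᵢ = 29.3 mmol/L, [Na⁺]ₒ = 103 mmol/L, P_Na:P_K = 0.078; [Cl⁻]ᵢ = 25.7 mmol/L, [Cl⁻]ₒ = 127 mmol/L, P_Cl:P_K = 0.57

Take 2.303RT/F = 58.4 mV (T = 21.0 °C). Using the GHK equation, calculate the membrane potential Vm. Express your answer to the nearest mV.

-50 mV

Vm = 58.4 · log₁₀[(Σ P·[cation]ₒ + Σ P·[anion]ᵢ) / (Σ P·[cation]ᵢ + Σ P·[anion]ₒ)]
Numerator = 1×7.52 + 0.078×103 + 0.57×25.7 = 30.2
Denominator = 1×141 + 0.078×29.3 + 0.57×127 = 215.7
Vm = 58.4 · log₁₀(0.14004) = 58.4 × (-0.8538) = -49.86 mV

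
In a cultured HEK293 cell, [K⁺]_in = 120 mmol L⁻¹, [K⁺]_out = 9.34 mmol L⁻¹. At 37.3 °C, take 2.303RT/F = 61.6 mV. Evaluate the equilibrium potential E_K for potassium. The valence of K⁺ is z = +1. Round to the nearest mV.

E = (61.6/z) · log₁₀([K⁺]_out/[K⁺]_in) with z = +1.
= (61.6/1) · log₁₀(9.34/120) = 61.60 · log₁₀(0.07783)
= 61.60 · (-1.1088) = -68.30 mV

-68 mV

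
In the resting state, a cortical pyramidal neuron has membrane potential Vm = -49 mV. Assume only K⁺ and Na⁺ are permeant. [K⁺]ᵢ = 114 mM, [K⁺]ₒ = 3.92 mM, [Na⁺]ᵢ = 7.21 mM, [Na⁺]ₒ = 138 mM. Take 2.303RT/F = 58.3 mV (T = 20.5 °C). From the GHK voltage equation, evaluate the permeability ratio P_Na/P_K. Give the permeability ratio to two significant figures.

0.092

Let α = P_Na/P_K. GHK: Vm = 58.3·log₁₀[(Kₒ + α·Naₒ)/(Kᵢ + α·Naᵢ)].
10^(Vm/58.3) = 10^(-49.0/58.3) = 0.14438
So 0.14438·(Kᵢ + α·Naᵢ) = Kₒ + α·Naₒ → α = (0.14438·114.0 − 3.92) / (138.0 − 0.14438·7.21)
α = (16.46 − 3.92) / (138.0 − 1.041) = 12.54/137 = 0.09156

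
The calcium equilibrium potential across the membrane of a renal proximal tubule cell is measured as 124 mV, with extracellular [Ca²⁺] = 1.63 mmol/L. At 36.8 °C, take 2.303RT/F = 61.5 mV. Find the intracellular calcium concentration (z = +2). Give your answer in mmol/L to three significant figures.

0.000151 mmol/L

Nernst: E = (61.5/2) · log₁₀([out]/[in]), so log₁₀([out]/[in]) = 124.0 × 2 / 61.5 = 4.0325.
[out]/[in] = 10^(4.0325) = 1.078e+04.
[in] = 1.63 / 1.078e+04 = 0.0001512 mmol/L.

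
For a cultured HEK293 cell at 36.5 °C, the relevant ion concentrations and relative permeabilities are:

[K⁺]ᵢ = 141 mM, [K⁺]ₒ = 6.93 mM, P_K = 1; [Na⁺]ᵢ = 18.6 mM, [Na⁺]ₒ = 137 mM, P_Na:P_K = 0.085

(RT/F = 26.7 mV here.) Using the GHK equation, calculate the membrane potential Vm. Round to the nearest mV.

-54 mV

Vm = 26.7 · ln[(Σ P·[cation]ₒ + Σ P·[anion]ᵢ) / (Σ P·[cation]ᵢ + Σ P·[anion]ₒ)]
Numerator = 1×6.93 + 0.085×137 = 18.58
Denominator = 1×141 + 0.085×18.6 = 142.6
Vm = 26.7 · ln(0.13028) = 26.7 × (-2.0381) = -54.42 mV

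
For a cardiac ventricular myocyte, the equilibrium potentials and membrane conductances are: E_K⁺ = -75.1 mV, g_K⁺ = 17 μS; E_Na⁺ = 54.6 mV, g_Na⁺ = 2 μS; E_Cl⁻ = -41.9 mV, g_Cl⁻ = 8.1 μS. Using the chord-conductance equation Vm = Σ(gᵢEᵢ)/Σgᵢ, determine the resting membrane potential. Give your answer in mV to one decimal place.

Σ gᵢEᵢ = 17·(-75.1) + 2·(54.6) + 8.1·(-41.9) = -1506.89
Σ gᵢ = 17 + 2 + 8.1 = 27.1
Vm = -1506.89 / 27.1 = -55.60 mV

-55.6 mV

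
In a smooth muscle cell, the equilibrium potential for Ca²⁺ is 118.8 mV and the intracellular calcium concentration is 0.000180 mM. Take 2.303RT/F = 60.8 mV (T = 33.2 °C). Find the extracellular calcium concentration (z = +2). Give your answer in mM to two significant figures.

1.5 mM

Nernst: E = (60.8/2) · log₁₀([out]/[in]), so log₁₀([out]/[in]) = 118.8 × 2 / 60.8 = 3.9079.
[out]/[in] = 10^(3.9079) = 8089.
[out] = 8089 × 0.000180 = 1.456 mM.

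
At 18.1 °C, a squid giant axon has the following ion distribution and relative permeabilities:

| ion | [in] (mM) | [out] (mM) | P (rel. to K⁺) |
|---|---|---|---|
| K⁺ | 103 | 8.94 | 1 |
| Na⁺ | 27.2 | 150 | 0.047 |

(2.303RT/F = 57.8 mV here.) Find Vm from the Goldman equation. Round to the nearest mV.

Vm = 57.8 · log₁₀[(Σ P·[cation]ₒ + Σ P·[anion]ᵢ) / (Σ P·[cation]ᵢ + Σ P·[anion]ₒ)]
Numerator = 1×8.94 + 0.047×150 = 15.99
Denominator = 1×103 + 0.047×27.2 = 104.3
Vm = 57.8 · log₁₀(0.15334) = 57.8 × (-0.8143) = -47.07 mV

-47 mV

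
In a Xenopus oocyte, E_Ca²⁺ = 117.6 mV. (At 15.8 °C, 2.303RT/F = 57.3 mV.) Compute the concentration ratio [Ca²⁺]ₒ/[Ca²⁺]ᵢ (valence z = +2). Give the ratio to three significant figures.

log₁₀([out]/[in]) = E·z/(57.3) = 117.6 × 2 / 57.3 = 4.1047
[out]/[in] = 10^(4.1047) = 1.273e+04

12700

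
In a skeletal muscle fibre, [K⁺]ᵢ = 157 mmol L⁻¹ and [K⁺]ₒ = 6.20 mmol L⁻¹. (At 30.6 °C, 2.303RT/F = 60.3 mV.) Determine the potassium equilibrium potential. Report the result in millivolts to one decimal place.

E = (60.3/z) · log₁₀([K⁺]_out/[K⁺]_in) with z = +1.
= (60.3/1) · log₁₀(6.20/157) = 60.30 · log₁₀(0.03949)
= 60.30 · (-1.4035) = -84.63 mV

-84.6 mV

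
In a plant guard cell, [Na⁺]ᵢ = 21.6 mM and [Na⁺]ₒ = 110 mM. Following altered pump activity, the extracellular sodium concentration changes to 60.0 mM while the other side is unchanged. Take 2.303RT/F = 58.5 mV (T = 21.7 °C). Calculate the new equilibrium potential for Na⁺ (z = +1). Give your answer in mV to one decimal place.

26.0 mV

After the shift: [Na⁺]_out = 60.0, [Na⁺]_in = 21.6 mM.
E_new = (58.5/1)·log₁₀(60.0/21.6) = 58.50 · (0.4437) = 25.96 mV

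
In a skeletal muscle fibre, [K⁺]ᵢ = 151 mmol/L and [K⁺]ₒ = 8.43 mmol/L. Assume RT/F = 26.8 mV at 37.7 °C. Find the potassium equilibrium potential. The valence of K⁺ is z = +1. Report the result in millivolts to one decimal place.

-77.3 mV

E = (26.8/z) · ln([K⁺]_out/[K⁺]_in) with z = +1.
= (26.8/1) · ln(8.43/151) = 26.80 · ln(0.05583)
= 26.80 · (-2.8855) = -77.33 mV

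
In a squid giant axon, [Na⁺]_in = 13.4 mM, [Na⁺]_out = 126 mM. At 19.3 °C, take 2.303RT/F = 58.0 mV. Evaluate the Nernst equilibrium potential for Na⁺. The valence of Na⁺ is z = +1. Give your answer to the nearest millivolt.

E = (58.0/z) · log₁₀([Na⁺]_out/[Na⁺]_in) with z = +1.
= (58.0/1) · log₁₀(126/13.4) = 58.00 · log₁₀(9.403)
= 58.00 · (0.9733) = 56.45 mV

56 mV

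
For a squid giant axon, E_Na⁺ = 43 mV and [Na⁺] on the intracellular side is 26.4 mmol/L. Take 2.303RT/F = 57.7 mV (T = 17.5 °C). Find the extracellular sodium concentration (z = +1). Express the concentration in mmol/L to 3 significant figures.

Nernst: E = (57.7/1) · log₁₀([out]/[in]), so log₁₀([out]/[in]) = 43.0 × 1 / 57.7 = 0.7452.
[out]/[in] = 10^(0.7452) = 5.562.
[out] = 5.562 × 26.4 = 146.8 mmol/L.

147 mmol/L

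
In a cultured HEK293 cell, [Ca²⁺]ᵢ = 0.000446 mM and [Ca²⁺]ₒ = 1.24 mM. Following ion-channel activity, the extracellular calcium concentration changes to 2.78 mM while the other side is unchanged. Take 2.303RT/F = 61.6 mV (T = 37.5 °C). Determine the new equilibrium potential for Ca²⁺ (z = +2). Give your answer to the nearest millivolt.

After the shift: [Ca²⁺]_out = 2.78, [Ca²⁺]_in = 0.000446 mM.
E_new = (61.6/2)·log₁₀(2.78/0.000446) = 30.80 · (3.7947) = 116.88 mV

117 mV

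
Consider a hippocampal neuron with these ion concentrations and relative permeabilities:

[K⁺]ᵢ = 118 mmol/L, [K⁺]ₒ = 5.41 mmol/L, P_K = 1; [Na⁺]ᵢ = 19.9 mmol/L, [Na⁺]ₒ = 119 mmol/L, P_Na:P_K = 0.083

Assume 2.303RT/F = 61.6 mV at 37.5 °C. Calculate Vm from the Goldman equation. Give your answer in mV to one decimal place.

-55.0 mV

Vm = 61.6 · log₁₀[(Σ P·[cation]ₒ + Σ P·[anion]ᵢ) / (Σ P·[cation]ᵢ + Σ P·[anion]ₒ)]
Numerator = 1×5.41 + 0.083×119 = 15.29
Denominator = 1×118 + 0.083×19.9 = 119.7
Vm = 61.6 · log₁₀(0.12776) = 61.6 × (-0.8936) = -55.05 mV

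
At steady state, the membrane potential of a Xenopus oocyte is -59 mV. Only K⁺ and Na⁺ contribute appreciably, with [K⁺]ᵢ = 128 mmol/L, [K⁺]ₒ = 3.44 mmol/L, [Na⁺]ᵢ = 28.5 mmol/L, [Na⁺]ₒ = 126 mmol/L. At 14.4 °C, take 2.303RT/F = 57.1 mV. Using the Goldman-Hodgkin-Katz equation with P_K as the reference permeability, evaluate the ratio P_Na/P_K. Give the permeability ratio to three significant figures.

Let α = P_Na/P_K. GHK: Vm = 57.1·log₁₀[(Kₒ + α·Naₒ)/(Kᵢ + α·Naᵢ)].
10^(Vm/57.1) = 10^(-59.0/57.1) = 0.092624
So 0.092624·(Kᵢ + α·Naᵢ) = Kₒ + α·Naₒ → α = (0.092624·128.0 − 3.44) / (126.0 − 0.092624·28.5)
α = (11.86 − 3.44) / (126.0 − 2.64) = 8.416/123.4 = 0.06822

0.0682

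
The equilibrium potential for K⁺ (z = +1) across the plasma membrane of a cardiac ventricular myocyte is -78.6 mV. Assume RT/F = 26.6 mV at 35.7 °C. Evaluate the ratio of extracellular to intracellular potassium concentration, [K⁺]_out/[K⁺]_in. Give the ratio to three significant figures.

0.0521

ln([out]/[in]) = E·z/(26.6) = -78.6 × 1 / 26.6 = -2.9549
[out]/[in] = e^(-2.9549) = 0.05208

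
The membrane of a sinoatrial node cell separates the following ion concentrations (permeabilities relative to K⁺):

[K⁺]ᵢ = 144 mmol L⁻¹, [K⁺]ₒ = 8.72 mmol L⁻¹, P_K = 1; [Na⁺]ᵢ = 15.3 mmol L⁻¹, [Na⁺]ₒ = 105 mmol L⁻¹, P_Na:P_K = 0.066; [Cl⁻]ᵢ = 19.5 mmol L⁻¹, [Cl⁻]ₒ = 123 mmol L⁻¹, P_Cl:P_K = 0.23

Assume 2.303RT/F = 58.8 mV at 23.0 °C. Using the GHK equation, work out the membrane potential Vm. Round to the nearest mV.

Vm = 58.8 · log₁₀[(Σ P·[cation]ₒ + Σ P·[anion]ᵢ) / (Σ P·[cation]ᵢ + Σ P·[anion]ₒ)]
Numerator = 1×8.72 + 0.066×105 + 0.23×19.5 = 20.14
Denominator = 1×144 + 0.066×15.3 + 0.23×123 = 173.3
Vm = 58.8 · log₁₀(0.11619) = 58.8 × (-0.9348) = -54.97 mV

-55 mV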